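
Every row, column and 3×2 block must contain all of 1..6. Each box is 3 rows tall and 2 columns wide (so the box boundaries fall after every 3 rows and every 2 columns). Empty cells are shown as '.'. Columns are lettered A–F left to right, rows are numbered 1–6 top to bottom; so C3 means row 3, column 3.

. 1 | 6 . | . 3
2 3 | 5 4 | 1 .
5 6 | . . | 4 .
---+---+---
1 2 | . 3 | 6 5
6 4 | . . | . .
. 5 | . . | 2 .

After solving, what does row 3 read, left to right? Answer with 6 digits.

563142

A1 = 4: row 1 has {1,3,6}; col 1 has {1,2,5,6}; box has {1,2,3,5,6} → only 4 remains.
D1 = 2: row 1 has {1,3,4,6}; col 4 has {3,4}; box has {4,5,6} → only 2 remains.
E1 = 5: row 1 has {1,2,3,4,6}; col 5 has {1,2,4,6}; box has {1,3,4} → only 5 remains.
F2 = 6: row 2 has {1,2,3,4,5}; col 6 has {3,5}; box has {1,3,4,5} → only 6 remains.
D3 = 1: row 3 has {4,5,6}; col 4 has {2,3,4}; box has {2,4,5,6} → only 1 remains.
F3 = 2: row 3 has {1,4,5,6}; col 6 has {3,5,6}; box has {1,3,4,5,6} → only 2 remains.
C4 = 4: row 4 has {1,2,3,5,6}; col 3 has {5,6}; box has {3} → only 4 remains.
D5 = 5: row 5 has {4,6}; col 4 has {1,2,3,4}; box has {3,4} → only 5 remains.
E5 = 3: row 5 has {4,5,6}; col 5 has {1,2,4,5,6}; box has {2,5,6} → only 3 remains.
F5 = 1: row 5 has {3,4,5,6}; col 6 has {2,3,5,6}; box has {2,3,5,6} → only 1 remains.
A6 = 3: row 6 has {2,5}; col 1 has {1,2,4,5,6}; box has {1,2,4,5,6} → only 3 remains.
C6 = 1: row 6 has {2,3,5}; col 3 has {4,5,6}; box has {3,4,5} → only 1 remains.
D6 = 6: row 6 has {1,2,3,5}; col 4 has {1,2,3,4,5}; box has {1,3,4,5} → only 6 remains.
F6 = 4: row 6 has {1,2,3,5,6}; col 6 has {1,2,3,5,6}; box has {1,2,3,5,6} → only 4 remains.
C3 = 3: row 3 has {1,2,4,5,6}; col 3 has {1,4,5,6}; box has {1,2,4,5,6} → only 3 remains.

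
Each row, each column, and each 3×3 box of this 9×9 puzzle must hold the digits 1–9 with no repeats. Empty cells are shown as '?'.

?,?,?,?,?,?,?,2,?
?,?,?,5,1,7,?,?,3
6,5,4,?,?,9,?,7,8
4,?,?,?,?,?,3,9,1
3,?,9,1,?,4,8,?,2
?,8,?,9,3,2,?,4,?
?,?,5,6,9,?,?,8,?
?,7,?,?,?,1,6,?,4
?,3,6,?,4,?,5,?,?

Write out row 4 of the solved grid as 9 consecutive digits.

R2C8 = 6: row 2 has {1,3,5,7}; col 8 has {2,4,7,8,9}; box has {2,3,7,8} → only 6 remains.
R3C5 = 2: row 3 has {4,5,6,7,8,9}; col 5 has {1,3,4,9}; box has {1,5,7,9} → only 2 remains.
R3C7 = 1: row 3 has {2,4,5,6,7,8,9}; col 7 has {3,5,6,8}; box has {2,3,6,7,8} → only 1 remains.
R5C2 = 6: row 5 has {1,2,3,4,8,9}; col 2 has {3,5,7,8}; box has {3,4,8,9} → only 6 remains.
R5C8 = 5: row 5 has {1,2,3,4,6,8,9}; col 8 has {2,4,6,7,8,9}; box has {1,2,3,4,8,9} → only 5 remains.
R6C7 = 7: row 6 has {2,3,4,8,9}; col 7 has {1,3,5,6,8}; box has {1,2,3,4,5,8,9} → only 7 remains.
R6C9 = 6: row 6 has {2,3,4,7,8,9}; col 9 has {1,2,3,4,8}; box has {1,2,3,4,5,7,8,9} → only 6 remains.
R7C6 = 3: row 7 has {5,6,8,9}; col 6 has {1,2,4,7,9}; box has {1,4,6,9} → only 3 remains.
R7C7 = 2: row 7 has {3,5,6,8,9}; col 7 has {1,3,5,6,7,8}; box has {4,5,6,8} → only 2 remains.
R7C9 = 7: row 7 has {2,3,5,6,8,9}; col 9 has {1,2,3,4,6,8}; box has {2,4,5,6,8} → only 7 remains.
R8C8 = 3: row 8 has {1,4,6,7}; col 8 has {2,4,5,6,7,8,9}; box has {2,4,5,6,7,8} → only 3 remains.
R9C6 = 8: row 9 has {3,4,5,6}; col 6 has {1,2,3,4,7,9}; box has {1,3,4,6,9} → only 8 remains.
R9C8 = 1: row 9 has {3,4,5,6,8}; col 8 has {2,3,4,5,6,7,8,9}; box has {2,3,4,5,6,7,8} → only 1 remains.
R9C9 = 9: row 9 has {1,3,4,5,6,8}; col 9 has {1,2,3,4,6,7,8}; box has {1,2,3,4,5,6,7,8} → only 9 remains.
R1C6 = 6: row 1 has {2}; col 6 has {1,2,3,4,7,8,9}; box has {1,2,5,7,9} → only 6 remains.
R1C9 = 5: row 1 has {2,6}; col 9 has {1,2,3,4,6,7,8,9}; box has {1,2,3,6,7,8} → only 5 remains.
R3C4 = 3: row 3 has {1,2,4,5,6,7,8,9}; col 4 has {1,5,6,9}; box has {1,2,5,6,7,9} → only 3 remains.
R4C2 = 2: row 4 has {1,3,4,9}; col 2 has {3,5,6,7,8}; box has {3,4,6,8,9} → only 2 remains.
R4C3 = 7: row 4 has {1,2,3,4,9}; col 3 has {4,5,6,9}; box has {2,3,4,6,8,9} → only 7 remains.
R4C4 = 8: row 4 has {1,2,3,4,7,9}; col 4 has {1,3,5,6,9}; box has {1,2,3,4,9} → only 8 remains.
R4C6 = 5: row 4 has {1,2,3,4,7,8,9}; col 6 has {1,2,3,4,6,7,8,9}; box has {1,2,3,4,8,9} → only 5 remains.
R5C5 = 7: row 5 has {1,2,3,4,5,6,8,9}; col 5 has {1,2,3,4,9}; box has {1,2,3,4,5,8,9} → only 7 remains.
R6C3 = 1: row 6 has {2,3,4,6,7,8,9}; col 3 has {4,5,6,7,9}; box has {2,3,4,6,7,8,9} → only 1 remains.
R7C1 = 1: row 7 has {2,3,5,6,7,8,9}; col 1 has {3,4,6}; box has {3,5,6,7} → only 1 remains.
R7C2 = 4: row 7 has {1,2,3,5,6,7,8,9}; col 2 has {2,3,5,6,7,8}; box has {1,3,5,6,7} → only 4 remains.
R8C4 = 2: row 8 has {1,3,4,6,7}; col 4 has {1,3,5,6,8,9}; box has {1,3,4,6,8,9} → only 2 remains.
R8C5 = 5: row 8 has {1,2,3,4,6,7}; col 5 has {1,2,3,4,7,9}; box has {1,2,3,4,6,8,9} → only 5 remains.
R9C1 = 2: row 9 has {1,3,4,5,6,8,9}; col 1 has {1,3,4,6}; box has {1,3,4,5,6,7} → only 2 remains.
R9C4 = 7: row 9 has {1,2,3,4,5,6,8,9}; col 4 has {1,2,3,5,6,8,9}; box has {1,2,3,4,5,6,8,9} → only 7 remains.
R1C4 = 4: row 1 has {2,5,6}; col 4 has {1,2,3,5,6,7,8,9}; box has {1,2,3,5,6,7,9} → only 4 remains.
R1C5 = 8: row 1 has {2,4,5,6}; col 5 has {1,2,3,4,5,7,9}; box has {1,2,3,4,5,6,7,9} → only 8 remains.
R1C7 = 9: row 1 has {2,4,5,6,8}; col 7 has {1,2,3,5,6,7,8}; box has {1,2,3,5,6,7,8} → only 9 remains.
R2C2 = 9: row 2 has {1,3,5,6,7}; col 2 has {2,3,4,5,6,7,8}; box has {4,5,6} → only 9 remains.
R2C7 = 4: row 2 has {1,3,5,6,7,9}; col 7 has {1,2,3,5,6,7,8,9}; box has {1,2,3,5,6,7,8,9} → only 4 remains.
R4C5 = 6: row 4 has {1,2,3,4,5,7,8,9}; col 5 has {1,2,3,4,5,7,8,9}; box has {1,2,3,4,5,7,8,9} → only 6 remains.

427865391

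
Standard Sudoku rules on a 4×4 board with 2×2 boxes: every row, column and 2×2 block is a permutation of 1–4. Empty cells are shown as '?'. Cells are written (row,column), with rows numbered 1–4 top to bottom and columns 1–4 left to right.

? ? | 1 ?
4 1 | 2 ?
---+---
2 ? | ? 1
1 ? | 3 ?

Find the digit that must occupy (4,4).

2

(1,1) = 3: row 1 has {1}; col 1 has {1,2,4}; box has {1,4} → only 3 remains.
(1,2) = 2: row 1 has {1,3}; col 2 has {1}; box has {1,3,4} → only 2 remains.
(1,4) = 4: row 1 has {1,2,3}; col 4 has {1}; box has {1,2} → only 4 remains.
(2,4) = 3: row 2 has {1,2,4}; col 4 has {1,4}; box has {1,2,4} → only 3 remains.
(3,3) = 4: row 3 has {1,2}; col 3 has {1,2,3}; box has {1,3} → only 4 remains.
(4,2) = 4: row 4 has {1,3}; col 2 has {1,2}; box has {1,2} → only 4 remains.
(4,4) = 2: row 4 has {1,3,4}; col 4 has {1,3,4}; box has {1,3,4} → only 2 remains.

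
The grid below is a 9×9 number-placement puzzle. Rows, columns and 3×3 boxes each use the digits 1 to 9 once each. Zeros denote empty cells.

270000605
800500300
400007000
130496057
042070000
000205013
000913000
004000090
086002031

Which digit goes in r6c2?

r4c3 = 8: row 4 has {1,3,4,5,6,7,9}; col 3 has {2,4,6}; box has {1,2,3,4} → only 8 remains.
r4c7 = 2: row 4 has {1,3,4,5,6,7,8,9}; col 7 has {3,6}; box has {1,3,5,7} → only 2 remains.
r6c5 = 8: row 6 has {1,2,3,5}; col 5 has {1,7,9}; box has {2,4,5,6,7,9} → only 8 remains.
r8c6 = 8: row 8 has {4,9}; col 6 has {2,3,5,6,7}; box has {1,2,3,9} → only 8 remains.
r9c4 = 7: row 9 has {1,2,3,6,8}; col 4 has {2,4,5,9}; box has {1,2,3,8,9} → only 7 remains.
r5c6 = 1: row 5 has {2,4,7}; col 6 has {2,3,5,6,7,8}; box has {2,4,5,6,7,8,9} → only 1 remains.
r8c4 = 6: row 8 has {4,8,9}; col 4 has {2,4,5,7,9}; box has {1,2,3,7,8,9} → only 6 remains.
r8c5 = 5: row 8 has {4,6,8,9}; col 5 has {1,7,8,9}; box has {1,2,3,6,7,8,9} → only 5 remains.
r8c7 = 7: row 8 has {4,5,6,8,9}; col 7 has {2,3,6}; box has {1,3,9} → only 7 remains.
r8c9 = 2: row 8 has {4,5,6,7,8,9}; col 9 has {1,3,5,7}; box has {1,3,7,9} → only 2 remains.
r9c5 = 4: row 9 has {1,2,3,6,7,8}; col 5 has {1,5,7,8,9}; box has {1,2,3,5,6,7,8,9} → only 4 remains.
r9c7 = 5: row 9 has {1,2,3,4,6,7,8}; col 7 has {2,3,6,7}; box has {1,2,3,7,9} → only 5 remains.
r1c5 = 3: row 1 has {2,5,6,7}; col 5 has {1,4,5,7,8,9}; box has {5,7} → only 3 remains.
r5c4 = 3: row 5 has {1,2,4,7}; col 4 has {2,4,5,6,7,9}; box has {1,2,4,5,6,7,8,9} → only 3 remains.
r8c1 = 3: row 8 has {2,4,5,6,7,8,9}; col 1 has {1,2,4,8}; box has {4,6,8} → only 3 remains.
r8c2 = 1: row 8 has {2,3,4,5,6,7,8,9}; col 2 has {3,4,7,8}; box has {3,4,6,8} → only 1 remains.
r9c1 = 9: row 9 has {1,2,3,4,5,6,7,8}; col 1 has {1,2,3,4,8}; box has {1,3,4,6,8} → only 9 remains.
r2c3 = 1: in row 2, 1 can only go here (every other open cell in that row sees a 1).
r2c8 = 7: in row 2, 7 can only go here (every other open cell in that row sees a 7).
r1c3 = 9: row 1 has {2,3,5,6,7}; col 3 has {1,2,4,6,8}; box has {1,2,4,7,8} → only 9 remains.
r1c6 = 4: row 1 has {2,3,5,6,7,9}; col 6 has {1,2,3,5,6,7,8}; box has {3,5,7} → only 4 remains.
r1c8 = 8: row 1 has {2,3,4,5,6,7,9}; col 8 has {1,3,5,7,9}; box has {3,5,6,7} → only 8 remains.
r2c2 = 6: row 2 has {1,3,5,7,8}; col 2 has {1,3,4,7,8}; box has {1,2,4,7,8,9} → only 6 remains.
r2c5 = 2: row 2 has {1,3,5,6,7,8}; col 5 has {1,3,4,5,7,8,9}; box has {3,4,5,7} → only 2 remains.
r2c6 = 9: row 2 has {1,2,3,5,6,7,8}; col 6 has {1,2,3,4,5,6,7,8}; box has {2,3,4,5,7} → only 9 remains.
r2c9 = 4: row 2 has {1,2,3,5,6,7,8,9}; col 9 has {1,2,3,5,7}; box has {3,5,6,7,8} → only 4 remains.
r3c2 = 5: row 3 has {4,7}; col 2 has {1,3,4,6,7,8}; box has {1,2,4,6,7,8,9} → only 5 remains.
r3c3 = 3: row 3 has {4,5,7}; col 3 has {1,2,4,6,8,9}; box has {1,2,4,5,6,7,8,9} → only 3 remains.
r3c5 = 6: row 3 has {3,4,5,7}; col 5 has {1,2,3,4,5,7,8,9}; box has {2,3,4,5,7,9} → only 6 remains.
r3c8 = 2: row 3 has {3,4,5,6,7}; col 8 has {1,3,5,7,8,9}; box has {3,4,5,6,7,8} → only 2 remains.
r3c9 = 9: row 3 has {2,3,4,5,6,7}; col 9 has {1,2,3,4,5,7}; box has {2,3,4,5,6,7,8} → only 9 remains.
r5c8 = 6: row 5 has {1,2,3,4,7}; col 8 has {1,2,3,5,7,8,9}; box has {1,2,3,5,7} → only 6 remains.
r5c9 = 8: row 5 has {1,2,3,4,6,7}; col 9 has {1,2,3,4,5,7,9}; box has {1,2,3,5,6,7} → only 8 remains.
r6c2 = 9: row 6 has {1,2,3,5,8}; col 2 has {1,3,4,5,6,7,8}; box has {1,2,3,4,8} → only 9 remains.

9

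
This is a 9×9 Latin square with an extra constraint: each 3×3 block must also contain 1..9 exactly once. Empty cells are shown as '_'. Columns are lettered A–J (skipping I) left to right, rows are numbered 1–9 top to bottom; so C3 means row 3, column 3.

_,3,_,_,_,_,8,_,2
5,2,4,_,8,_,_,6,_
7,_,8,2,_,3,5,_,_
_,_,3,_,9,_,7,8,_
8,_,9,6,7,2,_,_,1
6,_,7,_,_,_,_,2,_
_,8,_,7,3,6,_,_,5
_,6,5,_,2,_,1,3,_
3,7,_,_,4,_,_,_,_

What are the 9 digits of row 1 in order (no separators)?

H9 = 9 (sole candidate).
H7 = 4 (sole candidate).
H3 = 1 (sole candidate).
H5 = 5 (sole candidate).
G7 = 2 (sole candidate).
G9 = 6 (sole candidate).
J9 = 8 (sole candidate).
H1 = 7: row 1 has {2,3,8}; col 8 has {1,2,3,4,5,6,8,9}; box has {1,2,5,6,8} → only 7 remains.
B3 = 9 (sole candidate).
E3 = 6 (sole candidate).
J3 = 4 (sole candidate).
J4 = 6 (sole candidate).
B5 = 4 (sole candidate).
G5 = 3 (sole candidate).
J6 = 9 (sole candidate).
C7 = 1 (sole candidate).
J8 = 7 (sole candidate).
C9 = 2 (sole candidate).
A1 = 1: row 1 has {2,3,7,8}; col 1 has {3,5,6,7,8}; box has {2,3,4,5,7,8,9} → only 1 remains.
C1 = 6: row 1 has {1,2,3,7,8}; col 3 has {1,2,3,4,5,7,8,9}; box has {1,2,3,4,5,7,8,9} → only 6 remains.
E1 = 5: row 1 has {1,2,3,6,7,8}; col 5 has {2,3,4,6,7,8,9}; box has {2,3,6,8} → only 5 remains.
G2 = 9 (sole candidate).
J2 = 3 (sole candidate).
A4 = 2 (sole candidate).
E6 = 1 (sole candidate).
G6 = 4 (sole candidate).
A7 = 9 (sole candidate).
A8 = 4 (sole candidate).
D2 = 1 (sole candidate).
F2 = 7 (sole candidate).
B6 = 5 (sole candidate).
F6 = 8 (sole candidate).
F8 = 9 (sole candidate).
D9 = 5 (sole candidate).
F9 = 1 (sole candidate).
F1 = 4: row 1 has {1,2,3,5,6,7,8}; col 6 has {1,2,3,6,7,8,9}; box has {1,2,3,5,6,7,8} → only 4 remains.
B4 = 1 (sole candidate).
D4 = 4 (sole candidate).
F4 = 5 (sole candidate).
D6 = 3 (sole candidate).
D8 = 8 (sole candidate).
D1 = 9: row 1 has {1,2,3,4,5,6,7,8}; col 4 has {1,2,3,4,5,6,7,8}; box has {1,2,3,4,5,6,7,8} → only 9 remains.

136954872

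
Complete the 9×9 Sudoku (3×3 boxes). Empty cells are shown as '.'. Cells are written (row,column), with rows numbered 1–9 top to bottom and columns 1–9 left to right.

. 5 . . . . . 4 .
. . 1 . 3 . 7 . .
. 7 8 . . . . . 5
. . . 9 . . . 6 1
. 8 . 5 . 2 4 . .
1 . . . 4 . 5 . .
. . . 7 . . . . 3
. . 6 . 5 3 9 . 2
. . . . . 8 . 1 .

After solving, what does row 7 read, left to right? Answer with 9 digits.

(4,6) = 7: row 4 has {1,6,9}; col 6 has {2,3,8}; box has {2,4,5,9} → only 7 remains.
(6,6) = 6: row 6 has {1,4,5}; col 6 has {2,3,7,8}; box has {2,4,5,7,9} → only 6 remains.
(9,7) = 6: row 9 has {1,8}; col 7 has {4,5,7,9}; box has {1,2,3,9} → only 6 remains.
(4,5) = 8: row 4 has {1,6,7,9}; col 5 has {3,4,5}; box has {2,4,5,6,7,9} → only 8 remains.
(5,5) = 1: row 5 has {2,4,5,8}; col 5 has {3,4,5,8}; box has {2,4,5,6,7,8,9} → only 1 remains.
(6,4) = 3: row 6 has {1,4,5,6}; col 4 has {5,7,9}; box has {1,2,4,5,6,7,8,9} → only 3 remains.
(7,7) = 8: row 7 has {3,7}; col 7 has {4,5,6,7,9}; box has {1,2,3,6,9} → only 8 remains.
(7,8) = 5: row 7 has {3,7,8}; col 8 has {1,4,6}; box has {1,2,3,6,8,9} → only 5 remains.
(8,8) = 7: row 8 has {2,3,5,6,9}; col 8 has {1,4,5,6}; box has {1,2,3,5,6,8,9} → only 7 remains.
(9,9) = 4: row 9 has {1,6,8}; col 9 has {1,2,3,5}; box has {1,2,3,5,6,7,8,9} → only 4 remains.
(9,4) = 2: row 9 has {1,4,6,8}; col 4 has {3,5,7,9}; box has {3,5,7,8} → only 2 remains.
(9,5) = 9: row 9 has {1,2,4,6,8}; col 5 has {1,3,4,5,8}; box has {2,3,5,7,8} → only 9 remains.
(7,5) = 6: row 7 has {3,5,7,8}; col 5 has {1,3,4,5,8,9}; box has {2,3,5,7,8,9} → only 6 remains.
(9,2) = 3: row 9 has {1,2,4,6,8,9}; col 2 has {5,7,8}; box has {6} → only 3 remains.
(3,5) = 2: row 3 has {5,7,8}; col 5 has {1,3,4,5,6,8,9}; box has {3} → only 2 remains.
(1,5) = 7: row 1 has {4,5}; col 5 has {1,2,3,4,5,6,8,9}; box has {2,3} → only 7 remains.
(2,6) = 5: in row 2, 5 can only go here (every other open cell in that row sees a 5).
(5,1) = 6: in row 5, 6 can only go here (every other open cell in that row sees a 6).
(3,4) = 6: in row 3, 6 can only go here (every other open cell in that row sees a 6).
(1,9) = 6: in row 1, 6 can only go here (every other open cell in that row sees a 6).
(1,4) = 8: in row 1, 8 can only go here (every other open cell in that row sees an 8).
(2,4) = 4: row 2 has {1,3,5,7}; col 4 has {2,3,5,6,7,8,9}; box has {2,3,5,6,7,8} → only 4 remains.
(8,4) = 1: row 8 has {2,3,5,6,7,9}; col 4 has {2,3,4,5,6,7,8,9}; box has {2,3,5,6,7,8,9} → only 1 remains.
(7,6) = 4: row 7 has {3,5,6,7,8}; col 6 has {2,3,5,6,7,8}; box has {1,2,3,5,6,7,8,9} → only 4 remains.
(8,2) = 4: row 8 has {1,2,3,5,6,7,9}; col 2 has {3,5,7,8}; box has {3,6} → only 4 remains.
(4,2) = 2: row 4 has {1,6,7,8,9}; col 2 has {3,4,5,7,8}; box has {1,6,8} → only 2 remains.
(4,7) = 3: row 4 has {1,2,6,7,8,9}; col 7 has {4,5,6,7,8,9}; box has {1,4,5,6} → only 3 remains.
(5,8) = 9: row 5 has {1,2,4,5,6,8}; col 8 has {1,4,5,6,7}; box has {1,3,4,5,6} → only 9 remains.
(5,9) = 7: row 5 has {1,2,4,5,6,8,9}; col 9 has {1,2,3,4,5,6}; box has {1,3,4,5,6,9} → only 7 remains.
(6,2) = 9: row 6 has {1,3,4,5,6}; col 2 has {2,3,4,5,7,8}; box has {1,2,6,8} → only 9 remains.
(6,3) = 7: row 6 has {1,3,4,5,6,9}; col 3 has {1,6,8}; box has {1,2,6,8,9} → only 7 remains.
(6,9) = 8: row 6 has {1,3,4,5,6,7,9}; col 9 has {1,2,3,4,5,6,7}; box has {1,3,4,5,6,7,9} → only 8 remains.
(7,2) = 1: row 7 has {3,4,5,6,7,8}; col 2 has {2,3,4,5,7,8,9}; box has {3,4,6} → only 1 remains.
(8,1) = 8: row 8 has {1,2,3,4,5,6,7,9}; col 1 has {1,6}; box has {1,3,4,6} → only 8 remains.
(9,3) = 5: row 9 has {1,2,3,4,6,8,9}; col 3 has {1,6,7,8}; box has {1,3,4,6,8} → only 5 remains.
(2,2) = 6: row 2 has {1,3,4,5,7}; col 2 has {1,2,3,4,5,7,8,9}; box has {1,5,7,8} → only 6 remains.
(2,9) = 9: row 2 has {1,3,4,5,6,7}; col 9 has {1,2,3,4,5,6,7,8}; box has {4,5,6,7} → only 9 remains.
(3,7) = 1: row 3 has {2,5,6,7,8}; col 7 has {3,4,5,6,7,8,9}; box has {4,5,6,7,9} → only 1 remains.
(3,8) = 3: row 3 has {1,2,5,6,7,8}; col 8 has {1,4,5,6,7,9}; box has {1,4,5,6,7,9} → only 3 remains.
(4,3) = 4: row 4 has {1,2,3,6,7,8,9}; col 3 has {1,5,6,7,8}; box has {1,2,6,7,8,9} → only 4 remains.
(5,3) = 3: row 5 has {1,2,4,5,6,7,8,9}; col 3 has {1,4,5,6,7,8}; box has {1,2,4,6,7,8,9} → only 3 remains.
(6,8) = 2: row 6 has {1,3,4,5,6,7,8,9}; col 8 has {1,3,4,5,6,7,9}; box has {1,3,4,5,6,7,8,9} → only 2 remains.
(9,1) = 7: row 9 has {1,2,3,4,5,6,8,9}; col 1 has {1,6,8}; box has {1,3,4,5,6,8} → only 7 remains.
(1,7) = 2: row 1 has {4,5,6,7,8}; col 7 has {1,3,4,5,6,7,8,9}; box has {1,3,4,5,6,7,9} → only 2 remains.
(2,1) = 2: row 2 has {1,3,4,5,6,7,9}; col 1 has {1,6,7,8}; box has {1,5,6,7,8} → only 2 remains.
(2,8) = 8: row 2 has {1,2,3,4,5,6,7,9}; col 8 has {1,2,3,4,5,6,7,9}; box has {1,2,3,4,5,6,7,9} → only 8 remains.
(3,6) = 9: row 3 has {1,2,3,5,6,7,8}; col 6 has {2,3,4,5,6,7,8}; box has {2,3,4,5,6,7,8} → only 9 remains.
(4,1) = 5: row 4 has {1,2,3,4,6,7,8,9}; col 1 has {1,2,6,7,8}; box has {1,2,3,4,6,7,8,9} → only 5 remains.
(7,1) = 9: row 7 has {1,3,4,5,6,7,8}; col 1 has {1,2,5,6,7,8}; box has {1,3,4,5,6,7,8} → only 9 remains.
(7,3) = 2: row 7 has {1,3,4,5,6,7,8,9}; col 3 has {1,3,4,5,6,7,8}; box has {1,3,4,5,6,7,8,9} → only 2 remains.

912764853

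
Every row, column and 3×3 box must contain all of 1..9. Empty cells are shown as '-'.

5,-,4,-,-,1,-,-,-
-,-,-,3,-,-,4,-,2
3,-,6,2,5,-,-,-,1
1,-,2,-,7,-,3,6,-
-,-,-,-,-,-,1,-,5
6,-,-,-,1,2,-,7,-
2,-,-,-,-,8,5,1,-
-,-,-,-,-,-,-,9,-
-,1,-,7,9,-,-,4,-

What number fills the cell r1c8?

3

r3c8 = 8: row 3 has {1,2,3,5,6}; col 8 has {1,4,6,7,9}; box has {1,2,4} → only 8 remains.
r5c8 = 2: row 5 has {1,5}; col 8 has {1,4,6,7,8,9}; box has {1,3,5,6,7} → only 2 remains.
r9c1 = 8: row 9 has {1,4,7,9}; col 1 has {1,2,3,5,6}; box has {1,2} → only 8 remains.
r1c8 = 3: row 1 has {1,4,5}; col 8 has {1,2,4,6,7,8,9}; box has {1,2,4,8} → only 3 remains.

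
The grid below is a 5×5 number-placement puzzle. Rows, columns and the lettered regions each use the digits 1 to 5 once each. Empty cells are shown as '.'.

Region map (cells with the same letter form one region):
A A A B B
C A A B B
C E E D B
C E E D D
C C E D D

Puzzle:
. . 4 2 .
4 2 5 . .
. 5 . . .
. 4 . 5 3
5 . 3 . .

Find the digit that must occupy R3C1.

R2C5 = 1: row 2 has {2,4,5}; col 5 has {3}; region has {2} → only 1 remains.
R3C5 = 4: row 3 has {5}; col 5 has {1,3}; region has {1,2} → only 4 remains.
R5C2 = 1: row 5 has {3,5}; col 2 has {2,4,5}; region has {4,5} → only 1 remains.
R5C4 = 4: row 5 has {1,3,5}; col 4 has {2,5}; region has {3,5} → only 4 remains.
R5C5 = 2: row 5 has {1,3,4,5}; col 5 has {1,3,4}; region has {3,4,5} → only 2 remains.
R1C2 = 3: row 1 has {2,4}; col 2 has {1,2,4,5}; region has {2,4,5} → only 3 remains.
R1C5 = 5: row 1 has {2,3,4}; col 5 has {1,2,3,4}; region has {1,2,4} → only 5 remains.
R2C4 = 3: row 2 has {1,2,4,5}; col 4 has {2,4,5}; region has {1,2,4,5} → only 3 remains.
R3C4 = 1: row 3 has {4,5}; col 4 has {2,3,4,5}; region has {2,3,4,5} → only 1 remains.
R4C1 = 2: row 4 has {3,4,5}; col 1 has {4,5}; region has {1,4,5} → only 2 remains.
R4C3 = 1: row 4 has {2,3,4,5}; col 3 has {3,4,5}; region has {3,4,5} → only 1 remains.
R1C1 = 1: row 1 has {2,3,4,5}; col 1 has {2,4,5}; region has {2,3,4,5} → only 1 remains.
R3C1 = 3: row 3 has {1,4,5}; col 1 has {1,2,4,5}; region has {1,2,4,5} → only 3 remains.

3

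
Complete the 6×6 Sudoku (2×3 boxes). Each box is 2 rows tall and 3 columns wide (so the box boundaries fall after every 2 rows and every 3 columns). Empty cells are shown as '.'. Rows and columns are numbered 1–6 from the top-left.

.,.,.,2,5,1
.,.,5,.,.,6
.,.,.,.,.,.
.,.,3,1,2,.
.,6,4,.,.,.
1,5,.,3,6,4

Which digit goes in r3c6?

r1c3 = 6 (sole candidate).
r2c4 = 4 (sole candidate).
r2c5 = 3 (sole candidate).
r3c5 = 4 (sole candidate).
r4c2 = 4 (sole candidate).
r4c6 = 5 (sole candidate).
r5c4 = 5 (sole candidate).
r5c5 = 1 (sole candidate).
r5c6 = 2 (sole candidate).
r6c3 = 2 (sole candidate).
r1c2 = 3 (sole candidate).
r2c1 = 2 (sole candidate).
r2c2 = 1 (sole candidate).
r3c2 = 2 (sole candidate).
r3c3 = 1 (sole candidate).
r3c4 = 6 (sole candidate).
r3c6 = 3: row 3 has {1,2,4,6}; col 6 has {1,2,4,5,6}; box has {1,2,4,5,6} → only 3 remains.

3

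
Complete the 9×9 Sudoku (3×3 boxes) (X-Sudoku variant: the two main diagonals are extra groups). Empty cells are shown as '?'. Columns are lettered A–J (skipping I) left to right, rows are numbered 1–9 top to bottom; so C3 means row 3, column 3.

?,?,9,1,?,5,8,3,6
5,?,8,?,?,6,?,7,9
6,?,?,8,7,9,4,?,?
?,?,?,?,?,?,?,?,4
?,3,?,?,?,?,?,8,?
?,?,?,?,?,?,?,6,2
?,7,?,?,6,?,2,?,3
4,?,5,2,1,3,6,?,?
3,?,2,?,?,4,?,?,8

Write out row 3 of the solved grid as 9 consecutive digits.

A1 = 7 (sole candidate).
G2 = 1 (sole candidate).
J3 = 5: row 3 has {4,6,7,8,9}; col 9 has {2,3,4,6,8,9}; box has {1,3,4,6,7,8,9} → only 5 remains.
F6 = 1 (sole candidate).
C7 = 1 (sole candidate).
F7 = 8 (sole candidate).
H8 = 9 (sole candidate).
J8 = 7 (sole candidate).
G9 = 5 (sole candidate).
H9 = 1 (sole candidate).
B2 = 4 (sole candidate).
D2 = 3 (sole candidate).
E2 = 2 (sole candidate).
C3 = 3: row 3 has {4,5,6,7,8,9}; col 3 has {1,2,5,8,9}; box has {4,5,6,7,8,9}; main diagonal has {1,2,4,7,8,9} → only 3 remains.
H3 = 2: row 3 has {3,4,5,6,7,8,9}; col 8 has {1,3,6,7,8,9}; box has {1,3,4,5,6,7,8,9} → only 2 remains.
F4 = 2 (sole candidate).
H4 = 5 (sole candidate).
E5 = 5 (sole candidate).
F5 = 7 (sole candidate).
G5 = 9 (sole candidate).
J5 = 1 (sole candidate).
D6 = 9 (sole candidate).
A7 = 9 (sole candidate).
D7 = 5 (sole candidate).
H7 = 4 (sole candidate).
B8 = 8 (sole candidate).
B9 = 6 (sole candidate).
D9 = 7 (sole candidate).
E9 = 9 (sole candidate).
B1 = 2 (sole candidate).
E1 = 4 (sole candidate).
B3 = 1: row 3 has {2,3,4,5,6,7,8,9}; col 2 has {2,3,4,6,7,8}; box has {2,3,4,5,6,7,8,9} → only 1 remains.

613879425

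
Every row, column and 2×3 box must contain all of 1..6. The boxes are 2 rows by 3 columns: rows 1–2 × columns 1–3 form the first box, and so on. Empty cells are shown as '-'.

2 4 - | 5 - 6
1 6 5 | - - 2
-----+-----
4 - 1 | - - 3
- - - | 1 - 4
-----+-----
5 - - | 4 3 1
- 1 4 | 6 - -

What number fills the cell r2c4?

r1c3 = 3: row 1 has {2,4,5,6}; col 3 has {1,4,5}; box has {1,2,4,5,6} → only 3 remains.
r1c5 = 1: row 1 has {2,3,4,5,6}; col 5 has {3}; box has {2,5,6} → only 1 remains.
r2c4 = 3: row 2 has {1,2,5,6}; col 4 has {1,4,5,6}; box has {1,2,5,6} → only 3 remains.

3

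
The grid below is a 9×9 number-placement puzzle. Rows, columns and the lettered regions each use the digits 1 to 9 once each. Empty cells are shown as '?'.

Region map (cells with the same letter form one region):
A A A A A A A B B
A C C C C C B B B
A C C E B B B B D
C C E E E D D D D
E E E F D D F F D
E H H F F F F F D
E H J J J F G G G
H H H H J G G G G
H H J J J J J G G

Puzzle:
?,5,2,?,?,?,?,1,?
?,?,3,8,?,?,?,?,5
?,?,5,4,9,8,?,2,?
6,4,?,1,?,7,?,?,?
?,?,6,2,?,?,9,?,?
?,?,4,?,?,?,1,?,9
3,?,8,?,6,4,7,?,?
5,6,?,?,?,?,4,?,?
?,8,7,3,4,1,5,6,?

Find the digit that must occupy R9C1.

9

R2C7 = 6: row 2 has {3,5,8}; col 7 has {1,4,5,7,9}; region has {1,2,5,8,9} → only 6 remains.
R3C7 = 3: row 3 has {2,4,5,8,9}; col 7 has {1,4,5,6,7,9}; region has {1,2,5,6,8,9} → only 3 remains.
R4C3 = 9: row 4 has {1,4,6,7}; col 3 has {2,3,4,5,6,7,8}; region has {1,3,4,6} → only 9 remains.
R5C2 = 7: row 5 has {2,6,9}; col 2 has {4,5,6,8}; region has {1,3,4,6,9} → only 7 remains.
R7C4 = 9: row 7 has {3,4,6,7,8}; col 4 has {1,2,3,4,8}; region has {1,3,4,5,6,7,8} → only 9 remains.
R7C8 = 5: row 7 has {3,4,6,7,8,9}; col 8 has {1,2,6}; region has {4,6,7} → only 5 remains.
R8C3 = 1: row 8 has {4,5,6}; col 3 has {2,3,4,5,6,7,8,9}; region has {4,5,6,8} → only 1 remains.
R8C4 = 7: row 8 has {1,4,5,6}; col 4 has {1,2,3,4,8,9}; region has {1,4,5,6,8} → only 7 remains.
R8C5 = 2: row 8 has {1,4,5,6,7}; col 5 has {4,6,9}; region has {1,3,4,5,6,7,8,9} → only 2 remains.
R9C9 = 2: row 9 has {1,3,4,5,6,7,8}; col 9 has {5,9}; region has {4,5,6,7} → only 2 remains.
R1C4 = 6: row 1 has {1,2,5}; col 4 has {1,2,3,4,7,8,9}; region has {2,5} → only 6 remains.
R1C7 = 8: row 1 has {1,2,5,6}; col 7 has {1,3,4,5,6,7,9}; region has {2,5,6} → only 8 remains.
R3C2 = 1: row 3 has {2,3,4,5,8,9}; col 2 has {4,5,6,7,8}; region has {3,4,5,6,8} → only 1 remains.
R3C9 = 6: row 3 has {1,2,3,4,5,8,9}; col 9 has {2,5,9}; region has {7,9} → only 6 remains.
R4C7 = 2: row 4 has {1,4,6,7,9}; col 7 has {1,3,4,5,6,7,8,9}; region has {6,7,9} → only 2 remains.
R5C1 = 8: row 5 has {2,6,7,9}; col 1 has {3,5,6}; region has {1,3,4,6,7,9} → only 8 remains.
R5C8 = 3: row 5 has {2,6,7,8,9}; col 8 has {1,2,5,6}; region has {1,2,4,9} → only 3 remains.
R6C1 = 2: row 6 has {1,4,9}; col 1 has {3,5,6,8}; region has {1,3,4,6,7,8,9} → only 2 remains.
R6C2 = 3: row 6 has {1,2,4,9}; col 2 has {1,4,5,6,7,8}; region has {1,4,5,6,7,8} → only 3 remains.
R6C4 = 5: row 6 has {1,2,3,4,9}; col 4 has {1,2,3,4,6,7,8,9}; region has {1,2,3,4,9} → only 5 remains.
R6C6 = 6: row 6 has {1,2,3,4,5,9}; col 6 has {1,4,7,8}; region has {1,2,3,4,5,9} → only 6 remains.
R7C2 = 2: row 7 has {3,4,5,6,7,8,9}; col 2 has {1,3,4,5,6,7,8}; region has {1,3,4,5,6,7,8} → only 2 remains.
R7C9 = 1: row 7 has {2,3,4,5,6,7,8,9}; col 9 has {2,5,6,9}; region has {2,4,5,6,7} → only 1 remains.
R9C1 = 9: row 9 has {1,2,3,4,5,6,7,8}; col 1 has {2,3,5,6,8}; region has {1,2,3,4,5,6,7,8} → only 9 remains.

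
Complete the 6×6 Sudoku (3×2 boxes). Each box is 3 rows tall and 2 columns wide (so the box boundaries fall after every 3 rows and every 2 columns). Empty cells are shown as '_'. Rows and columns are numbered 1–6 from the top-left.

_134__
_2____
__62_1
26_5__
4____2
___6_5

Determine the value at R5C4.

3

R1C6 = 6: row 1 has {1,3,4}; col 6 has {1,2,5}; box has {1} → only 6 remains.
R2C4 = 1: row 2 has {2}; col 4 has {2,4,5,6}; box has {2,3,4,6} → only 1 remains.
R5C3 = 1: row 5 has {2,4}; col 3 has {3,6}; box has {5,6} → only 1 remains.
R5C4 = 3: row 5 has {1,2,4}; col 4 has {1,2,4,5,6}; box has {1,5,6} → only 3 remains.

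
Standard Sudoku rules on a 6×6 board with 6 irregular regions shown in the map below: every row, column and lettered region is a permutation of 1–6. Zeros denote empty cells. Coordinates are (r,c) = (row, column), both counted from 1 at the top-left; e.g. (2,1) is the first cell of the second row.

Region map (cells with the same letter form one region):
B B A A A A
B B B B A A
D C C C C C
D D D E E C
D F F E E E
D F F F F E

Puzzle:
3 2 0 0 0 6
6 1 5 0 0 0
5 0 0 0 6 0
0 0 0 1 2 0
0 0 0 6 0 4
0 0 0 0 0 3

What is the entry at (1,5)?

1

(2,4) = 4: row 2 has {1,5,6}; col 4 has {1,6}; region has {1,2,3,5,6} → only 4 remains.
(2,5) = 3: row 2 has {1,4,5,6}; col 5 has {2,6}; region has {6} → only 3 remains.
(2,6) = 2: row 2 has {1,3,4,5,6}; col 6 has {3,4,6}; region has {3,6} → only 2 remains.
(3,6) = 1: row 3 has {5,6}; col 6 has {2,3,4,6}; region has {6} → only 1 remains.
(4,1) = 4: row 4 has {1,2}; col 1 has {3,5,6}; region has {5} → only 4 remains.
(4,6) = 5: row 4 has {1,2,4}; col 6 has {1,2,3,4,6}; region has {1,6} → only 5 remains.
(5,5) = 5: row 5 has {4,6}; col 5 has {2,3,6}; region has {1,2,3,4,6} → only 5 remains.
(1,4) = 5: row 1 has {2,3,6}; col 4 has {1,4,6}; region has {2,3,6} → only 5 remains.
(5,2) = 3: row 5 has {4,5,6}; col 2 has {1,2}; region has {} → only 3 remains.
(6,4) = 2: row 6 has {3}; col 4 has {1,4,5,6}; region has {3} → only 2 remains.
(3,2) = 4: row 3 has {1,5,6}; col 2 has {1,2,3}; region has {1,5,6} → only 4 remains.
(3,4) = 3: row 3 has {1,4,5,6}; col 4 has {1,2,4,5,6}; region has {1,4,5,6} → only 3 remains.
(4,2) = 6: row 4 has {1,2,4,5}; col 2 has {1,2,3,4}; region has {4,5} → only 6 remains.
(4,3) = 3: row 4 has {1,2,4,5,6}; col 3 has {5}; region has {4,5,6} → only 3 remains.
(5,3) = 1: row 5 has {3,4,5,6}; col 3 has {3,5}; region has {2,3} → only 1 remains.
(6,1) = 1: row 6 has {2,3}; col 1 has {3,4,5,6}; region has {3,4,5,6} → only 1 remains.
(6,2) = 5: row 6 has {1,2,3}; col 2 has {1,2,3,4,6}; region has {1,2,3} → only 5 remains.
(6,5) = 4: row 6 has {1,2,3,5}; col 5 has {2,3,5,6}; region has {1,2,3,5} → only 4 remains.
(1,3) = 4: row 1 has {2,3,5,6}; col 3 has {1,3,5}; region has {2,3,5,6} → only 4 remains.
(1,5) = 1: row 1 has {2,3,4,5,6}; col 5 has {2,3,4,5,6}; region has {2,3,4,5,6} → only 1 remains.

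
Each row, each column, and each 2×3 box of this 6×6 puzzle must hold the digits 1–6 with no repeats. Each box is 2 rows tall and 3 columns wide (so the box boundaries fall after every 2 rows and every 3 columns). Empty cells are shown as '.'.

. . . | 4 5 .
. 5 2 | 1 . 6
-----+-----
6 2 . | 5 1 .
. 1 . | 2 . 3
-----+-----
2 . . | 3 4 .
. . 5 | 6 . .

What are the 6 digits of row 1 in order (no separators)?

136452

R1C6 = 2: row 1 has {4,5}; col 6 has {3,6}; box has {1,4,5,6} → only 2 remains.
R2C5 = 3 (sole candidate).
R3C6 = 4 (sole candidate).
R4C3 = 4 (sole candidate).
R4C5 = 6 (sole candidate).
R5C2 = 6 (sole candidate).
R5C3 = 1 (sole candidate).
R5C6 = 5 (sole candidate).
R6C5 = 2 (sole candidate).
R6C6 = 1 (sole candidate).
R1C2 = 3: row 1 has {2,4,5}; col 2 has {1,2,5,6}; box has {2,5} → only 3 remains.
R1C3 = 6: row 1 has {2,3,4,5}; col 3 has {1,2,4,5}; box has {2,3,5} → only 6 remains.
R2C1 = 4 (sole candidate).
R3C3 = 3 (sole candidate).
R4C1 = 5 (sole candidate).
R6C1 = 3 (sole candidate).
R6C2 = 4 (sole candidate).
R1C1 = 1: row 1 has {2,3,4,5,6}; col 1 has {2,3,4,5,6}; box has {2,3,4,5,6} → only 1 remains.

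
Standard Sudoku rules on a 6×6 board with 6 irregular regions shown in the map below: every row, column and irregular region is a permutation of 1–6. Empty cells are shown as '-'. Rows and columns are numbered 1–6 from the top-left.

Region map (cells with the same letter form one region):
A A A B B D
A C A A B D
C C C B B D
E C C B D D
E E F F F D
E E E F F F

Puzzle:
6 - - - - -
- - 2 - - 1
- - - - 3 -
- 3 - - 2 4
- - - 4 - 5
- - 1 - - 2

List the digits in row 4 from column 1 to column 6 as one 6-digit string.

R1C6 = 3 (sole candidate).
R3C6 = 6 (sole candidate).
R4C1 = 5: row 4 has {2,3,4}; col 1 has {6}; region has {1} → only 5 remains.
R4C3 = 6: row 4 has {2,3,4,5}; col 3 has {1,2}; region has {3} → only 6 remains.
R4C4 = 1: row 4 has {2,3,4,5,6}; col 4 has {4}; region has {3} → only 1 remains.

536124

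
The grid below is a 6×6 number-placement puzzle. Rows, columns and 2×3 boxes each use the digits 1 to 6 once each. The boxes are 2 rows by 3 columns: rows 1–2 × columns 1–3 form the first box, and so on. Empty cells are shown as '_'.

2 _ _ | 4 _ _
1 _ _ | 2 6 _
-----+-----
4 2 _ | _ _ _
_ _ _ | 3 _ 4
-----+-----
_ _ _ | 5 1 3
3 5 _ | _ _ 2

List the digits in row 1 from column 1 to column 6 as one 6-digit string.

row 2, column 6 = 5 (sole candidate).
row 3, column 5 = 5 (sole candidate).
row 4, column 5 = 2 (sole candidate).
row 5, column 1 = 6 (sole candidate).
row 5, column 2 = 4 (sole candidate).
row 5, column 3 = 2 (sole candidate).
row 6, column 3 = 1 (sole candidate).
row 6, column 4 = 6 (sole candidate).
row 6, column 5 = 4 (sole candidate).
row 1, column 5 = 3: row 1 has {2,4}; col 5 has {1,2,4,5,6}; box has {2,4,5,6} → only 3 remains.
row 1, column 6 = 1: row 1 has {2,3,4}; col 6 has {2,3,4,5}; box has {2,3,4,5,6} → only 1 remains.
row 2, column 2 = 3 (sole candidate).
row 2, column 3 = 4 (sole candidate).
row 3, column 4 = 1 (sole candidate).
row 3, column 6 = 6 (sole candidate).
row 4, column 1 = 5 (sole candidate).
row 4, column 3 = 6 (sole candidate).
row 1, column 2 = 6: row 1 has {1,2,3,4}; col 2 has {2,3,4,5}; box has {1,2,3,4} → only 6 remains.
row 1, column 3 = 5: row 1 has {1,2,3,4,6}; col 3 has {1,2,4,6}; box has {1,2,3,4,6} → only 5 remains.

265431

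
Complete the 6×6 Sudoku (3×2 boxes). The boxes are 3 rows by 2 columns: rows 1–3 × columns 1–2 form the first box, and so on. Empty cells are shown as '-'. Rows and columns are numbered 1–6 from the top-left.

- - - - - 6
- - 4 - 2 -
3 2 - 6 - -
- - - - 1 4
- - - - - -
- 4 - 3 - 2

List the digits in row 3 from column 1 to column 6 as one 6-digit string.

325641

r2c6 = 3: in row 2, 3 can only go here (every other open cell in that row sees a 3).
r5c6 = 5: row 5 has {}; col 6 has {2,3,4,6}; box has {1,2,4} → only 5 remains.
r6c5 = 6: row 6 has {2,3,4}; col 5 has {1,2}; box has {1,2,4,5} → only 6 remains.
r3c6 = 1: row 3 has {2,3,6}; col 6 has {2,3,4,5,6}; box has {2,3,6} → only 1 remains.
r5c5 = 3: row 5 has {5}; col 5 has {1,2,6}; box has {1,2,4,5,6} → only 3 remains.
r3c3 = 5: row 3 has {1,2,3,6}; col 3 has {4}; box has {4,6} → only 5 remains.
r3c5 = 4: row 3 has {1,2,3,5,6}; col 5 has {1,2,3,6}; box has {1,2,3,6} → only 4 remains.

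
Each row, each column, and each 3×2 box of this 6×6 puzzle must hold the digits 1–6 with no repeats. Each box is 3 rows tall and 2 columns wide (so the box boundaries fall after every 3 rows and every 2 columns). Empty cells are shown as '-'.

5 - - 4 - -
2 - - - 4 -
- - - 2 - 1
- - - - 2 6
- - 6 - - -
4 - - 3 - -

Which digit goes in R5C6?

4

R6C6 = 5 (sole candidate).
R2C6 = 3 (sole candidate).
R5C6 = 4: row 5 has {6}; col 6 has {1,3,5,6}; box has {2,5,6} → only 4 remains.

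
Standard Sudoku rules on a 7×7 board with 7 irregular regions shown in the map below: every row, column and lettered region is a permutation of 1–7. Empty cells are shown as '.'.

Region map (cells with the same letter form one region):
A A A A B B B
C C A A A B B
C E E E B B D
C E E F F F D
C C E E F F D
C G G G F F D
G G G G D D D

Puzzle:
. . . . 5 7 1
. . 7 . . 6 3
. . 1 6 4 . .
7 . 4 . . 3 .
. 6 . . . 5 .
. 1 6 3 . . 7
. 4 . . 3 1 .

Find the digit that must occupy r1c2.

r3c6 = 2: row 3 has {1,4,6}; col 6 has {1,3,5,6,7}; region has {1,3,4,5,6,7} → only 2 remains.
r3c7 = 5: row 3 has {1,2,4,6}; col 7 has {1,3,7}; region has {1,3,7} → only 5 remains.
r6c5 = 2: row 6 has {1,3,6,7}; col 5 has {3,4,5}; region has {3,5} → only 2 remains.
r6c6 = 4: row 6 has {1,2,3,6,7}; col 6 has {1,2,3,5,6,7}; region has {2,3,5} → only 4 remains.
r2c5 = 1: row 2 has {3,6,7}; col 5 has {2,3,4,5}; region has {7} → only 1 remains.
r3c1 = 3: row 3 has {1,2,4,5,6}; col 1 has {7}; region has {6,7} → only 3 remains.
r3c2 = 7: row 3 has {1,2,3,4,5,6}; col 2 has {1,4,6}; region has {1,4,6} → only 7 remains.
r4c4 = 1: row 4 has {3,4,7}; col 4 has {3,6}; region has {2,3,4,5} → only 1 remains.
r4c5 = 6: row 4 has {1,3,4,7}; col 5 has {1,2,3,4,5}; region has {1,2,3,4,5} → only 6 remains.
r4c7 = 2: row 4 has {1,3,4,6,7}; col 7 has {1,3,5,7}; region has {1,3,5,7} → only 2 remains.
r5c4 = 2: row 5 has {5,6}; col 4 has {1,3,6}; region has {1,4,6,7} → only 2 remains.
r5c5 = 7: row 5 has {2,5,6}; col 5 has {1,2,3,4,5,6}; region has {1,2,3,4,5,6} → only 7 remains.
r5c7 = 4: row 5 has {2,5,6,7}; col 7 has {1,2,3,5,7}; region has {1,2,3,5,7} → only 4 remains.
r6c1 = 5: row 6 has {1,2,3,4,6,7}; col 1 has {3,7}; region has {3,6,7} → only 5 remains.
r7c1 = 2: row 7 has {1,3,4}; col 1 has {3,5,7}; region has {1,3,4,6} → only 2 remains.
r7c3 = 5: row 7 has {1,2,3,4}; col 3 has {1,4,6,7}; region has {1,2,3,4,6} → only 5 remains.
r7c4 = 7: row 7 has {1,2,3,4,5}; col 4 has {1,2,3,6}; region has {1,2,3,4,5,6} → only 7 remains.
r7c7 = 6: row 7 has {1,2,3,4,5,7}; col 7 has {1,2,3,4,5,7}; region has {1,2,3,4,5,7} → only 6 remains.
r1c4 = 4: row 1 has {1,5,7}; col 4 has {1,2,3,6,7}; region has {1,7} → only 4 remains.
r2c1 = 4: row 2 has {1,3,6,7}; col 1 has {2,3,5,7}; region has {3,5,6,7} → only 4 remains.
r2c2 = 2: row 2 has {1,3,4,6,7}; col 2 has {1,4,6,7}; region has {3,4,5,6,7} → only 2 remains.
r2c4 = 5: row 2 has {1,2,3,4,6,7}; col 4 has {1,2,3,4,6,7}; region has {1,4,7} → only 5 remains.
r4c2 = 5: row 4 has {1,2,3,4,6,7}; col 2 has {1,2,4,6,7}; region has {1,2,4,6,7} → only 5 remains.
r5c1 = 1: row 5 has {2,4,5,6,7}; col 1 has {2,3,4,5,7}; region has {2,3,4,5,6,7} → only 1 remains.
r5c3 = 3: row 5 has {1,2,4,5,6,7}; col 3 has {1,4,5,6,7}; region has {1,2,4,5,6,7} → only 3 remains.
r1c1 = 6: row 1 has {1,4,5,7}; col 1 has {1,2,3,4,5,7}; region has {1,4,5,7} → only 6 remains.
r1c2 = 3: row 1 has {1,4,5,6,7}; col 2 has {1,2,4,5,6,7}; region has {1,4,5,6,7} → only 3 remains.

3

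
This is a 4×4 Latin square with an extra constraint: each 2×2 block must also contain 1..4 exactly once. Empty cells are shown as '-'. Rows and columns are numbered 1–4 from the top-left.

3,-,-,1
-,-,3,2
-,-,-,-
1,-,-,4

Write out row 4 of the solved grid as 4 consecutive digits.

1324

row 1, column 3 = 4: row 1 has {1,3}; col 3 has {3}; box has {1,2,3} → only 4 remains.
row 2, column 1 = 4: row 2 has {2,3}; col 1 has {1,3}; box has {3} → only 4 remains.
row 2, column 2 = 1: row 2 has {2,3,4}; col 2 has {}; box has {3,4} → only 1 remains.
row 3, column 1 = 2: row 3 has {}; col 1 has {1,3,4}; box has {1} → only 2 remains.
row 3, column 3 = 1: row 3 has {2}; col 3 has {3,4}; box has {4} → only 1 remains.
row 3, column 4 = 3: row 3 has {1,2}; col 4 has {1,2,4}; box has {1,4} → only 3 remains.
row 4, column 2 = 3: row 4 has {1,4}; col 2 has {1}; box has {1,2} → only 3 remains.
row 4, column 3 = 2: row 4 has {1,3,4}; col 3 has {1,3,4}; box has {1,3,4} → only 2 remains.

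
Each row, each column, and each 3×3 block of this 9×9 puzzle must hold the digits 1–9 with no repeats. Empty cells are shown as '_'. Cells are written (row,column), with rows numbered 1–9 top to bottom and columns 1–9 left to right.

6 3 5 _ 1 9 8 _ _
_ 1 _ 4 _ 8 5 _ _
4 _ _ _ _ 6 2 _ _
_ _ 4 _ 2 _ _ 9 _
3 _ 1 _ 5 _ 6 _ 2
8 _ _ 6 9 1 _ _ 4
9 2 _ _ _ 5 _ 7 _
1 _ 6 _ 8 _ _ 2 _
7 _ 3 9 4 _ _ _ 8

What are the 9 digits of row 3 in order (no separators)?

(1,8) = 4 (sole candidate).
(1,9) = 7 (sole candidate).
(2,1) = 2 (sole candidate).
(4,1) = 5 (sole candidate).
(5,8) = 8 (sole candidate).
(6,2) = 7 (sole candidate).
(6,3) = 2 (sole candidate).
(6,7) = 3 (sole candidate).
(6,8) = 5 (sole candidate).
(7,3) = 8 (sole candidate).
(9,2) = 5 (sole candidate).
(9,6) = 2 (sole candidate).
(9,7) = 1 (sole candidate).
(9,8) = 6 (sole candidate).
(1,4) = 2 (sole candidate).
(2,8) = 3 (sole candidate).
(3,8) = 1: row 3 has {2,4,6}; col 8 has {2,3,4,5,6,7,8,9}; box has {2,3,4,5,7,8} → only 1 remains.
(3,9) = 9: row 3 has {1,2,4,6}; col 9 has {2,4,7,8}; box has {1,2,3,4,5,7,8} → only 9 remains.
(4,2) = 6 (sole candidate).
(4,7) = 7 (sole candidate).
(4,9) = 1 (sole candidate).
(5,2) = 9 (sole candidate).
(5,4) = 7 (sole candidate).
(5,6) = 4 (sole candidate).
(7,7) = 4 (sole candidate).
(7,9) = 3 (sole candidate).
(8,2) = 4 (sole candidate).
(8,4) = 3 (sole candidate).
(8,6) = 7 (sole candidate).
(8,7) = 9 (sole candidate).
(8,9) = 5 (sole candidate).
(2,5) = 7 (sole candidate).
(2,9) = 6 (sole candidate).
(3,2) = 8: row 3 has {1,2,4,6,9}; col 2 has {1,2,3,4,5,6,7,9}; box has {1,2,3,4,5,6} → only 8 remains.
(3,3) = 7: row 3 has {1,2,4,6,8,9}; col 3 has {1,2,3,4,5,6,8}; box has {1,2,3,4,5,6,8} → only 7 remains.
(3,4) = 5: row 3 has {1,2,4,6,7,8,9}; col 4 has {2,3,4,6,7,9}; box has {1,2,4,6,7,8,9} → only 5 remains.
(3,5) = 3: row 3 has {1,2,4,5,6,7,8,9}; col 5 has {1,2,4,5,7,8,9}; box has {1,2,4,5,6,7,8,9} → only 3 remains.

487536219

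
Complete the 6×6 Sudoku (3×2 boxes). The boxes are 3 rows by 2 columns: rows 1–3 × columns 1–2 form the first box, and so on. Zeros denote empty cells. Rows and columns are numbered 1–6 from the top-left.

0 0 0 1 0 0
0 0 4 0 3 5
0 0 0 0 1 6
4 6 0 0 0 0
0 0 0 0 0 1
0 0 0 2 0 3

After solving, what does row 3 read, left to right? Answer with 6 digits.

342516

R2C4 = 6: row 2 has {3,4,5}; col 4 has {1,2}; box has {1,4} → only 6 remains.
R4C6 = 2: row 4 has {4,6}; col 6 has {1,3,5,6}; box has {1,3} → only 2 remains.
R1C6 = 4: row 1 has {1}; col 6 has {1,2,3,5,6}; box has {1,3,5,6} → only 4 remains.
R4C5 = 5: row 4 has {2,4,6}; col 5 has {1,3}; box has {1,2,3} → only 5 remains.
R1C5 = 2: row 1 has {1,4}; col 5 has {1,3,5}; box has {1,3,4,5,6} → only 2 remains.
R4C4 = 3: row 4 has {2,4,5,6}; col 4 has {1,2,6}; box has {2} → only 3 remains.
R3C4 = 5: row 3 has {1,6}; col 4 has {1,2,3,6}; box has {1,4,6} → only 5 remains.
R4C3 = 1: row 4 has {2,3,4,5,6}; col 3 has {4}; box has {2,3} → only 1 remains.
R5C4 = 4: row 5 has {1}; col 4 has {1,2,3,5,6}; box has {1,2,3} → only 4 remains.
R5C5 = 6: row 5 has {1,4}; col 5 has {1,2,3,5}; box has {1,2,3,5} → only 6 remains.
R6C5 = 4: row 6 has {2,3}; col 5 has {1,2,3,5,6}; box has {1,2,3,5,6} → only 4 remains.
R1C3 = 3: row 1 has {1,2,4}; col 3 has {1,4}; box has {1,4,5,6} → only 3 remains.
R3C3 = 2: row 3 has {1,5,6}; col 3 has {1,3,4}; box has {1,3,4,5,6} → only 2 remains.
R5C3 = 5: row 5 has {1,4,6}; col 3 has {1,2,3,4}; box has {1,2,3,4} → only 5 remains.
R6C3 = 6: row 6 has {2,3,4}; col 3 has {1,2,3,4,5}; box has {1,2,3,4,5} → only 6 remains.
R1C2 = 5: row 1 has {1,2,3,4}; col 2 has {6}; box has {} → only 5 remains.
R3C1 = 3: row 3 has {1,2,5,6}; col 1 has {4}; box has {5} → only 3 remains.
R3C2 = 4: row 3 has {1,2,3,5,6}; col 2 has {5,6}; box has {3,5} → only 4 remains.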